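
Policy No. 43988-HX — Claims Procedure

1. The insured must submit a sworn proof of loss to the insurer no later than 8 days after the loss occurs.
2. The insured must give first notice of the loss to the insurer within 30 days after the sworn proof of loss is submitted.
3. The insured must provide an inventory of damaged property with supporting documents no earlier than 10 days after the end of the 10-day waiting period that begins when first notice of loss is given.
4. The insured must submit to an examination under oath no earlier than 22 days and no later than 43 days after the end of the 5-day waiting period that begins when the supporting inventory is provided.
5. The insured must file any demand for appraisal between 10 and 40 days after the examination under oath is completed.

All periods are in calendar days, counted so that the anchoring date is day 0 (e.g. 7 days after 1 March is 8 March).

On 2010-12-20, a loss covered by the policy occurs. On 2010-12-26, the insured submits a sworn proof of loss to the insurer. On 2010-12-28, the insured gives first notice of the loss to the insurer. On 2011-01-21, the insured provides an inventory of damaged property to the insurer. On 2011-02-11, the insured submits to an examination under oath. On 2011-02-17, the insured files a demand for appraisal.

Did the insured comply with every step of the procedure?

No

(1) due by 2010-12-20 + 8 days = 2010-12-28; done 2010-12-26 — timely.
(2) due by 2010-12-26 + 30 days = 2011-01-25; 2010-12-28 is within that limit.
(3) permitted from 2011-01-07 + 10 days = 2011-01-17 onward; done 2011-01-21, after the minimum wait.
(4) the permitted window runs from 2011-01-26 + 22 = 2011-02-17 to 2011-01-26 + 43 = 2011-03-10; done 2011-02-11 — 6 days before the window opened.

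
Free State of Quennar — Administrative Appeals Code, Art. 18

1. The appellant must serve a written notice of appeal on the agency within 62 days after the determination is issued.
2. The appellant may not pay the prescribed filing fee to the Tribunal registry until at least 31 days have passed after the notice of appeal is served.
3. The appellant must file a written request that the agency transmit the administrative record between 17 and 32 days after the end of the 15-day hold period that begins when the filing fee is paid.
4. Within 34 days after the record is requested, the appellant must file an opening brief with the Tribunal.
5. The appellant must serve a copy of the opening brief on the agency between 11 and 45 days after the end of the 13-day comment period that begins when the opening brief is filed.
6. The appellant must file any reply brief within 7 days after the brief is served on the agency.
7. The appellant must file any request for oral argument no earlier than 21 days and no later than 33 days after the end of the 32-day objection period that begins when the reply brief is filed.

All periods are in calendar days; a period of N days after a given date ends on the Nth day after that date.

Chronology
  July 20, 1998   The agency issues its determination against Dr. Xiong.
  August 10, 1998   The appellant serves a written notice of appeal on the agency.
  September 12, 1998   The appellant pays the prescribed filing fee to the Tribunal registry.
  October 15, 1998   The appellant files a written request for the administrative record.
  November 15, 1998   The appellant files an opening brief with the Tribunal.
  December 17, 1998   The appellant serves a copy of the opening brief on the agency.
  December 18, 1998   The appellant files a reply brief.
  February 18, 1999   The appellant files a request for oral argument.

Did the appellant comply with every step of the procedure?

Yes

(1) due by July 20, 1998 + 62 days = September 20, 1998; August 10, 1998 is within that limit.
(2) permitted from August 10, 1998 + 31 days = September 10, 1998 onward; done September 12, 1998 — permitted.
(3) the permitted window runs from September 27, 1998 + 17 = October 14, 1998 to September 27, 1998 + 32 = October 29, 1998; done October 15, 1998, which is between those dates.
(4) due by October 15, 1998 + 34 days = November 18, 1998; completed November 15, 1998, before the deadline.
(5) the permitted window runs from November 28, 1998 + 11 = December 9, 1998 to November 28, 1998 + 45 = January 12, 1999; December 17, 1998 falls inside that range.
(6) due by December 17, 1998 + 7 days = December 24, 1998; done December 18, 1998 — timely.
(7) the permitted window runs from January 19, 1999 + 21 = February 9, 1999 to January 19, 1999 + 33 = February 21, 1999; February 18, 1999 falls inside that range.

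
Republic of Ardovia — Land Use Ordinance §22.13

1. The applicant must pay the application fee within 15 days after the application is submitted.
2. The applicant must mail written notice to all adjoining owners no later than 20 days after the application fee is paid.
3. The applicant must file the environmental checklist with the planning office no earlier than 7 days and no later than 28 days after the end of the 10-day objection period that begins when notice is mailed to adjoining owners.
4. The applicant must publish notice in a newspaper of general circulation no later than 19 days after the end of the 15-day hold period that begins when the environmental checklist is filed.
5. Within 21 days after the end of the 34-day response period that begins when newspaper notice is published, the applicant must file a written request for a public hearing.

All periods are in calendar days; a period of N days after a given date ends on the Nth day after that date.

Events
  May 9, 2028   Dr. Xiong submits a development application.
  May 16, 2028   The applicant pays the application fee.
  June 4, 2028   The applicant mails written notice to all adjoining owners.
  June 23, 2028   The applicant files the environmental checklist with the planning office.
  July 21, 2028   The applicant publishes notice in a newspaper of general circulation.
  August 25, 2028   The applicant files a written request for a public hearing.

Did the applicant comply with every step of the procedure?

Step 1 — counting 15 days from May 9, 2028 (when the application is submitted) gives a deadline of May 24, 2028; completed May 16, 2028, before the deadline.
Step 2 — counting 20 days from May 16, 2028 (when the application fee is paid) gives a deadline of June 5, 2028; completed June 4, 2028, before the deadline.
Step 3 — 7 and 28 days from June 14, 2028 (end of the 10-day objection period, which began when notice is mailed to adjoining owners on June 4, 2028) are June 21, 2028 and July 12, 2028 respectively; June 23, 2028 falls inside that range.
Step 4 — counting 19 days from July 8, 2028 (end of the 15-day hold period, which began when the environmental checklist is filed on June 23, 2028) gives a deadline of July 27, 2028; done July 21, 2028 — timely.
Step 5 — counting 21 days from August 24, 2028 (end of the 34-day response period, which began when newspaper notice is published on July 21, 2028) gives a deadline of September 14, 2028; done August 25, 2028 — timely.

Yes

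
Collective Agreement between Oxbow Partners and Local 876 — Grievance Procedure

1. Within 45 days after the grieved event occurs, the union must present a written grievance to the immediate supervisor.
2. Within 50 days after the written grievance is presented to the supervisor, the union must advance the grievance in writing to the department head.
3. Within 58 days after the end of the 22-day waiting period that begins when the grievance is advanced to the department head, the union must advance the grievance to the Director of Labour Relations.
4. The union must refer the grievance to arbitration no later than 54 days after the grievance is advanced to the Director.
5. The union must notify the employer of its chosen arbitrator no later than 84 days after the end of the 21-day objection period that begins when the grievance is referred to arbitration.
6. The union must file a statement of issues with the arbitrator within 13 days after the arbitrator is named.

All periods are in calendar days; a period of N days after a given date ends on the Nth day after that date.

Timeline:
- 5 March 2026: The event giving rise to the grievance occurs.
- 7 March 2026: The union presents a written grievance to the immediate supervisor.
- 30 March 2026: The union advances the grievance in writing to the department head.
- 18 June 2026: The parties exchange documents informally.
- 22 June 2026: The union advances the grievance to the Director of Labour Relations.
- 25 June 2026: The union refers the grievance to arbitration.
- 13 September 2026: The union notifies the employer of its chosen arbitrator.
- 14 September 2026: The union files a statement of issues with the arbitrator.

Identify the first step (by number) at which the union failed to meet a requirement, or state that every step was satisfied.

Step 3

Step 1 — counting 45 days from 5 March 2026 (when the grieved event occurs) gives a deadline of 19 April 2026; completed 7 March 2026, before the deadline.
Step 2 — counting 50 days from 7 March 2026 (when the written grievance is presented to the supervisor) gives a deadline of 26 April 2026; 30 March 2026 is within that limit.
Step 3 — counting 58 days from 21 April 2026 (end of the 22-day waiting period, which began when the grievance is advanced to the department head on 30 March 2026) gives a deadline of 18 June 2026; not done until 22 June 2026, 4 days after the deadline.
The procedure was therefore not followed at step 3.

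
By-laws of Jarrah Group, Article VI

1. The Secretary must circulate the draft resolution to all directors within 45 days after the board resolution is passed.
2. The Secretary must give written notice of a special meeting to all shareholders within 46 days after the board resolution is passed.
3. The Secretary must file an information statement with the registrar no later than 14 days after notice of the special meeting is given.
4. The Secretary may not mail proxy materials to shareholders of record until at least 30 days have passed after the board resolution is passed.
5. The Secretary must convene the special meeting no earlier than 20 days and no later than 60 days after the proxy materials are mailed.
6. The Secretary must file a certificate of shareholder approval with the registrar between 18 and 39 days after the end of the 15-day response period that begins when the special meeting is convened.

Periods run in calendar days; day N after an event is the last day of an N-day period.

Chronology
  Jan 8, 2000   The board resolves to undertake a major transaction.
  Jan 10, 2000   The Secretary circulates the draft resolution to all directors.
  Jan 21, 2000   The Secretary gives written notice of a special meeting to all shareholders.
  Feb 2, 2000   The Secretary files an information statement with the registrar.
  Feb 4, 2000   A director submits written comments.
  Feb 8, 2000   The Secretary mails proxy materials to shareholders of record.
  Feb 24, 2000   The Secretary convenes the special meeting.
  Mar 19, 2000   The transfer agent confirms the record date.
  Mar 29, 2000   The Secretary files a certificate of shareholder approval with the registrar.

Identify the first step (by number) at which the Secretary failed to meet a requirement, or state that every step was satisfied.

(1) due by Jan 8, 2000 + 45 days = Feb 22, 2000; done Jan 10, 2000 — timely.
(2) due by Jan 8, 2000 + 46 days = Feb 23, 2000; done Jan 21, 2000 — timely.
(3) due by Jan 21, 2000 + 14 days = Feb 4, 2000; done Feb 2, 2000 — timely.
(4) permitted from Jan 8, 2000 + 30 days = Feb 7, 2000 onward; Feb 8, 2000 is on or after that date.
(5) the permitted window runs from Feb 8, 2000 + 20 = Feb 28, 2000 to Feb 8, 2000 + 60 = Apr 8, 2000; done Feb 24, 2000 — 4 days before the window opened.

Step 5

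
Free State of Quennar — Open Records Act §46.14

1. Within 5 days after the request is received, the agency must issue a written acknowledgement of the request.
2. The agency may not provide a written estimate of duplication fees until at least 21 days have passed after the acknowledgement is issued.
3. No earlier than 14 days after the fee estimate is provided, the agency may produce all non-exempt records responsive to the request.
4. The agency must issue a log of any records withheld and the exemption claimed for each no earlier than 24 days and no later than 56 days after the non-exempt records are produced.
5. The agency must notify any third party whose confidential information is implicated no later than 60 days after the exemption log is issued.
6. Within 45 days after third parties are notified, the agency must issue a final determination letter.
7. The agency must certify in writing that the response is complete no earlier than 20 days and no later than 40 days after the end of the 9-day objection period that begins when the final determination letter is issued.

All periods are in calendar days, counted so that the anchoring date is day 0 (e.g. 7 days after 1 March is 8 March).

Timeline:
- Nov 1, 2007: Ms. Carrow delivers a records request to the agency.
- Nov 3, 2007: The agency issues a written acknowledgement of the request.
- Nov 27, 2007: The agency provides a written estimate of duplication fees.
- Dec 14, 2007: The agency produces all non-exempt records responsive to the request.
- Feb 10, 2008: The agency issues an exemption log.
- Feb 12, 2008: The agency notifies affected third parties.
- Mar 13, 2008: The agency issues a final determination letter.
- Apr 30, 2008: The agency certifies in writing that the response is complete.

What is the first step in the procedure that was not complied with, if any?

Step 1: 5 days after Nov 1, 2007 (when the request is received) is Nov 6, 2007; completed Nov 3, 2007, before the deadline.
Step 2: the earliest permitted date is 21 days after Nov 3, 2007 (when the acknowledgement is issued), i.e. Nov 24, 2007; Nov 27, 2007 is on or after that date.
Step 3: the earliest permitted date is 14 days after Nov 27, 2007 (when the fee estimate is provided), i.e. Dec 11, 2007; done Dec 14, 2007, after the minimum wait.
Step 4: the window is 24–56 days after Dec 14, 2007 (when the non-exempt records are produced), so Jan 7, 2008 through Feb 8, 2008; done Feb 10, 2008 — 2 days after the window closed.
The analysis stops there.

Step 4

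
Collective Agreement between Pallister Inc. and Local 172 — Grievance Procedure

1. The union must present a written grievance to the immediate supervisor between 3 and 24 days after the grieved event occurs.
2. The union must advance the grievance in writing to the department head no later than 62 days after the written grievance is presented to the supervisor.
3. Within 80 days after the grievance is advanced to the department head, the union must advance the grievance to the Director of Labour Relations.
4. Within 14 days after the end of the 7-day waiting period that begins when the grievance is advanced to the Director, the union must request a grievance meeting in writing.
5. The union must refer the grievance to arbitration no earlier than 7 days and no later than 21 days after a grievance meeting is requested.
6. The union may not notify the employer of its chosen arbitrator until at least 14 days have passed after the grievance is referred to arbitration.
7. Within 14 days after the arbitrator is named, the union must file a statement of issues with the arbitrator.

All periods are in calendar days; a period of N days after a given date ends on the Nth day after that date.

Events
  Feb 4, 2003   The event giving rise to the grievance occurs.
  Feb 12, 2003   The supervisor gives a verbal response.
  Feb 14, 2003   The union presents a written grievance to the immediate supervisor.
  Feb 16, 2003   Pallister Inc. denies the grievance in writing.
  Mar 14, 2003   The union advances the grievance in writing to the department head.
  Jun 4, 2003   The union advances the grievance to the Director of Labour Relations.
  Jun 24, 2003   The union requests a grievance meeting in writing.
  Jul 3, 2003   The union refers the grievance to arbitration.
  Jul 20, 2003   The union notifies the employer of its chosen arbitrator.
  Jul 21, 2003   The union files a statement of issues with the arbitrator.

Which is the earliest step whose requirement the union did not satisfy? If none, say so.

Step 1: the window is 3–24 days after Feb 4, 2003 (when the grieved event occurs), so Feb 7, 2003 through Feb 28, 2003; done Feb 14, 2003 — within the window.
Step 2: 62 days after Feb 14, 2003 (when the written grievance is presented to the supervisor) is Apr 17, 2003; done Mar 14, 2003 — timely.
Step 3: 80 days after Mar 14, 2003 (when the grievance is advanced to the department head) is Jun 2, 2003; not done until Jun 4, 2003, 2 days after the deadline.

Step 3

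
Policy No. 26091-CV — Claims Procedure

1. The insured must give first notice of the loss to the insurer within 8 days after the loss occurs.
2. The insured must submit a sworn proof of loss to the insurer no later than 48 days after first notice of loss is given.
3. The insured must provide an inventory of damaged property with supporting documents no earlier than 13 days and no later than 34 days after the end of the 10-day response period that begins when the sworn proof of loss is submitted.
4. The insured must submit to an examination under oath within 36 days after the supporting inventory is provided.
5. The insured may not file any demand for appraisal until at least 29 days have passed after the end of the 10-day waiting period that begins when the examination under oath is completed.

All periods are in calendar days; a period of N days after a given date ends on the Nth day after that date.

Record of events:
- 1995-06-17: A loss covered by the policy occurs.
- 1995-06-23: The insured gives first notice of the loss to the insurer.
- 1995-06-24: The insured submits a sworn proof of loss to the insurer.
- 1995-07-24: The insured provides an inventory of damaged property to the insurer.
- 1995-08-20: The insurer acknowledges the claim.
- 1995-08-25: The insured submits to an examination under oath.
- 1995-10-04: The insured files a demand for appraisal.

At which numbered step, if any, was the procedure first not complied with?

None — every step was satisfied

Step 1 — counting 8 days from 1995-06-17 (when the loss occurs) gives a deadline of 1995-06-25; 1995-06-23 is within that limit.
Step 2 — counting 48 days from 1995-06-23 (when first notice of loss is given) gives a deadline of 1995-08-10; completed 1995-06-24, before the deadline.
Step 3 — 13 and 34 days from 1995-07-04 (end of the 10-day response period, which began when the sworn proof of loss is submitted on 1995-06-24) are 1995-07-17 and 1995-08-07 respectively; done 1995-07-24 — within the window.
Step 4 — counting 36 days from 1995-07-24 (when the supporting inventory is provided) gives a deadline of 1995-08-29; completed 1995-08-25, before the deadline.
Step 5 — must wait 29 days from 1995-09-04 (end of the 10-day waiting period, which began when the examination under oath is completed on 1995-08-25), so not before 1995-10-03; done 1995-10-04 — permitted.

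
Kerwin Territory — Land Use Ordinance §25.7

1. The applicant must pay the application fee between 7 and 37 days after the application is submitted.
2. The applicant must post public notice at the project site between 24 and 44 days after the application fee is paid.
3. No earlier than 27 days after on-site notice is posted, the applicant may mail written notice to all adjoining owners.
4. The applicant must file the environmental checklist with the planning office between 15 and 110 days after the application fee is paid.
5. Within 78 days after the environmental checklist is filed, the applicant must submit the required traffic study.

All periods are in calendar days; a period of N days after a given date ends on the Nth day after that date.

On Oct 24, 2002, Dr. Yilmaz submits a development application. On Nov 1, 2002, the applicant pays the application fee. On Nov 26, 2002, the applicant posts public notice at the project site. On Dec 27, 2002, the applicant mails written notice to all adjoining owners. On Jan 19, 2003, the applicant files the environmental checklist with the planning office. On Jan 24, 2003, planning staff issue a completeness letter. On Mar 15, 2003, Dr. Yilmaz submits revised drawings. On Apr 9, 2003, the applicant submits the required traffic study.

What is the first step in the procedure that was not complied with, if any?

Step 5

Step 1: the window is 7–37 days after Oct 24, 2002 (when the application is submitted), so Oct 31, 2002 through Nov 30, 2002; Nov 1, 2002 falls inside that range.
Step 2: the window is 24–44 days after Nov 1, 2002 (when the application fee is paid), so Nov 25, 2002 through Dec 15, 2002; done Nov 26, 2002 — within the window.
Step 3: the earliest permitted date is 27 days after Nov 26, 2002 (when on-site notice is posted), i.e. Dec 23, 2002; Dec 27, 2002 is on or after that date.
Step 4: the window is 15–110 days after Nov 1, 2002 (when the application fee is paid), so Nov 16, 2002 through Feb 19, 2003; Jan 19, 2003 falls inside that range.
Step 5: 78 days after Jan 19, 2003 (when the environmental checklist is filed) is Apr 7, 2003; not done until Apr 9, 2003, 2 days after the deadline.
That is the first point of non-compliance.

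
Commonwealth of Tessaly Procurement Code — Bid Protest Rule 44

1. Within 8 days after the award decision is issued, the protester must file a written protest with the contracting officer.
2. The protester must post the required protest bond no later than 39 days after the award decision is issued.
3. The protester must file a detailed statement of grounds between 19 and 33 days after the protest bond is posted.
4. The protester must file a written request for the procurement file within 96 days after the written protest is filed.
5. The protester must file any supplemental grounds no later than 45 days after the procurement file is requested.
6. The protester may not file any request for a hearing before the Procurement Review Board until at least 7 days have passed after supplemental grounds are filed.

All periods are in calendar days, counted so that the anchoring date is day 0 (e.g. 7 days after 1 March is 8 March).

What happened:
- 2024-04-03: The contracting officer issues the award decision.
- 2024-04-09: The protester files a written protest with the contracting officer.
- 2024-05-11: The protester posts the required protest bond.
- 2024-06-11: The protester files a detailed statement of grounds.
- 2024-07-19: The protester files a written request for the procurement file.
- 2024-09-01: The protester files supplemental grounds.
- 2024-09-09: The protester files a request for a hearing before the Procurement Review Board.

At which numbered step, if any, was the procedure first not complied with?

Step 4

Step 1: 8 days after 2024-04-03 (when the award decision is issued) is 2024-04-11; done 2024-04-09 — timely.
Step 2: 39 days after 2024-04-03 (when the award decision is issued) is 2024-05-12; completed 2024-05-11, before the deadline.
Step 3: the window is 19–33 days after 2024-05-11 (when the protest bond is posted), so 2024-05-30 through 2024-06-13; 2024-06-11 falls inside that range.
Step 4: 96 days after 2024-04-09 (when the written protest is filed) is 2024-07-14; 2024-07-19 misses that deadline by 5 days.
The analysis stops there.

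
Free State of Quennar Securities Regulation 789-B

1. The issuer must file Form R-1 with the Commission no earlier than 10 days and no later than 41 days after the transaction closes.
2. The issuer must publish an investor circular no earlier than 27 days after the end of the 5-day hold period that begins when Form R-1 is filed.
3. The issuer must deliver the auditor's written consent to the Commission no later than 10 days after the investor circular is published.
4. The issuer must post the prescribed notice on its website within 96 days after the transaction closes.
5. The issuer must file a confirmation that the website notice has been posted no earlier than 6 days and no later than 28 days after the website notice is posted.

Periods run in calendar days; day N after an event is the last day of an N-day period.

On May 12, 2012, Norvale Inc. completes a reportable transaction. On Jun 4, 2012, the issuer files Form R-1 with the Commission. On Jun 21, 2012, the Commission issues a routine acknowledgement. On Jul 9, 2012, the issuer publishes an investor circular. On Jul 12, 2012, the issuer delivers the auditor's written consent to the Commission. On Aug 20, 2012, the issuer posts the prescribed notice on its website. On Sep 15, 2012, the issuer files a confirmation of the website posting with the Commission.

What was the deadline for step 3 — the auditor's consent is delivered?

Jul 19, 2012

Step 3 runs from Jul 9, 2012, when the investor circular is published. 10 days after Jul 9, 2012 is Jul 19, 2012.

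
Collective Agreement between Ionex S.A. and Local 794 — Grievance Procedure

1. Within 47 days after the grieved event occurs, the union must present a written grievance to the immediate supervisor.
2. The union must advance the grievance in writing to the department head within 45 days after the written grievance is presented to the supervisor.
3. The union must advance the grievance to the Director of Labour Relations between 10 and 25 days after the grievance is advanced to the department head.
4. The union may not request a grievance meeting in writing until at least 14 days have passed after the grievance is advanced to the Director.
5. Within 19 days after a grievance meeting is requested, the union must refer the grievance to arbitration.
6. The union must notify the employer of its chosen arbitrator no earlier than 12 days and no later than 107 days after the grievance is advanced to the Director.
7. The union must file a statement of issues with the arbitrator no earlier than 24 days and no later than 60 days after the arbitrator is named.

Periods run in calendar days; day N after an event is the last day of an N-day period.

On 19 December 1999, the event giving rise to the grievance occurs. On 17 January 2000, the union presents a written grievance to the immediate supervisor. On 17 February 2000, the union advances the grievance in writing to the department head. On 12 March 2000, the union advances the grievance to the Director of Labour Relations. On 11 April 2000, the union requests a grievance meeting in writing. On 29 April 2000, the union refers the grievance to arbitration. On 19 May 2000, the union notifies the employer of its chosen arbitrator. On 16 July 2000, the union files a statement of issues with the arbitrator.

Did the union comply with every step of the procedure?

Step 1: 47 days after 19 December 1999 (when the grieved event occurs) is 4 February 2000; 17 January 2000 is within that limit.
Step 2: 45 days after 17 January 2000 (when the written grievance is presented to the supervisor) is 2 March 2000; completed 17 February 2000, before the deadline.
Step 3: the window is 10–25 days after 17 February 2000 (when the grievance is advanced to the department head), so 27 February 2000 through 13 March 2000; done 12 March 2000, which is between those dates.
Step 4: the earliest permitted date is 14 days after 12 March 2000 (when the grievance is advanced to the Director), i.e. 26 March 2000; 11 April 2000 is on or after that date.
Step 5: 19 days after 11 April 2000 (when a grievance meeting is requested) is 30 April 2000; completed 29 April 2000, before the deadline.
Step 6: the window is 12–107 days after 12 March 2000 (when the grievance is advanced to the Director), so 24 March 2000 through 27 June 2000; done 19 May 2000, which is between those dates.
Step 7: the window is 24–60 days after 19 May 2000 (when the arbitrator is named), so 12 June 2000 through 18 July 2000; done 16 July 2000 — within the window.

Yes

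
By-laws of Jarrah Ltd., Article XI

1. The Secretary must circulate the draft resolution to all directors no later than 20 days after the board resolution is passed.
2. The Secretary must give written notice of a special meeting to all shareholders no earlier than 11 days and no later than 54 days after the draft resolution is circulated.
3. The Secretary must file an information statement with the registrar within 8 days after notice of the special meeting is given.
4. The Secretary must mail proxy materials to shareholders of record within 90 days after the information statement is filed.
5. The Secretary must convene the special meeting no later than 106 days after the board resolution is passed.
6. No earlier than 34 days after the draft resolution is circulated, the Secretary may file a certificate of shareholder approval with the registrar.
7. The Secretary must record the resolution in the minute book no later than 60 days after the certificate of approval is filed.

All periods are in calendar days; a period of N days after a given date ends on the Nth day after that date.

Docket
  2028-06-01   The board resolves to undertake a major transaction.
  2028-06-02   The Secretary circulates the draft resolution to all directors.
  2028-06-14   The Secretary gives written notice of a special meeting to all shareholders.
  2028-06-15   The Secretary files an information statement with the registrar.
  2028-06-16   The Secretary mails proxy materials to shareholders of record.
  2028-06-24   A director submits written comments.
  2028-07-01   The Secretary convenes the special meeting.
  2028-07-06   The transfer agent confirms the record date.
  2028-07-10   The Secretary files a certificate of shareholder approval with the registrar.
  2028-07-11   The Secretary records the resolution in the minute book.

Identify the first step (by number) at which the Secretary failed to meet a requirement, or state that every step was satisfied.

None — every step was satisfied

(1) due by 2028-06-01 + 20 days = 2028-06-21; completed 2028-06-02, before the deadline.
(2) the permitted window runs from 2028-06-02 + 11 = 2028-06-13 to 2028-06-02 + 54 = 2028-07-26; done 2028-06-14 — within the window.
(3) due by 2028-06-14 + 8 days = 2028-06-22; completed 2028-06-15, before the deadline.
(4) due by 2028-06-15 + 90 days = 2028-09-13; done 2028-06-16 — timely.
(5) due by 2028-06-01 + 106 days = 2028-09-15; done 2028-07-01 — timely.
(6) permitted from 2028-06-02 + 34 days = 2028-07-06 onward; 2028-07-10 is on or after that date.
(7) due by 2028-07-10 + 60 days = 2028-09-08; 2028-07-11 is within that limit.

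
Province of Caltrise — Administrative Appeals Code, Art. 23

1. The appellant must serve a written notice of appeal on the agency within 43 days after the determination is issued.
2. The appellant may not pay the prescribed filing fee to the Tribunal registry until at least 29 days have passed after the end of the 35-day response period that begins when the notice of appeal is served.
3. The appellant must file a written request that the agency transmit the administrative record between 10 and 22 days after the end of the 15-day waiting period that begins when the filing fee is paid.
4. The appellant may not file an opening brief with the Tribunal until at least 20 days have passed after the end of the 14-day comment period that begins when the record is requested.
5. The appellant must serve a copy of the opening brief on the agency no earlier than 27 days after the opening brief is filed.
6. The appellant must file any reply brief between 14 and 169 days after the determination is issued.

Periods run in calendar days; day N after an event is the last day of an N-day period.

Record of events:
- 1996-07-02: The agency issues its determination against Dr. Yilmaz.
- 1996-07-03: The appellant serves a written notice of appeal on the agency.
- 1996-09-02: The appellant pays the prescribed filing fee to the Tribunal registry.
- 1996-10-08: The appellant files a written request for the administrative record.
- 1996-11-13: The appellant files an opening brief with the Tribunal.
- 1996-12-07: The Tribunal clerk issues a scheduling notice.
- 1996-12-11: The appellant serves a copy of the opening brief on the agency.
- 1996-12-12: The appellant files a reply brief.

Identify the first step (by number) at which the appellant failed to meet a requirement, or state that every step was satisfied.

Step 2

Step 1: 43 days after 1996-07-02 (when the determination is issued) is 1996-08-14; completed 1996-07-03, before the deadline.
Step 2: the earliest permitted date is 29 days after 1996-08-07 (end of the 35-day response period, which began when the notice of appeal is served on 1996-07-03), i.e. 1996-09-05; done 1996-09-02 — 3 days too early.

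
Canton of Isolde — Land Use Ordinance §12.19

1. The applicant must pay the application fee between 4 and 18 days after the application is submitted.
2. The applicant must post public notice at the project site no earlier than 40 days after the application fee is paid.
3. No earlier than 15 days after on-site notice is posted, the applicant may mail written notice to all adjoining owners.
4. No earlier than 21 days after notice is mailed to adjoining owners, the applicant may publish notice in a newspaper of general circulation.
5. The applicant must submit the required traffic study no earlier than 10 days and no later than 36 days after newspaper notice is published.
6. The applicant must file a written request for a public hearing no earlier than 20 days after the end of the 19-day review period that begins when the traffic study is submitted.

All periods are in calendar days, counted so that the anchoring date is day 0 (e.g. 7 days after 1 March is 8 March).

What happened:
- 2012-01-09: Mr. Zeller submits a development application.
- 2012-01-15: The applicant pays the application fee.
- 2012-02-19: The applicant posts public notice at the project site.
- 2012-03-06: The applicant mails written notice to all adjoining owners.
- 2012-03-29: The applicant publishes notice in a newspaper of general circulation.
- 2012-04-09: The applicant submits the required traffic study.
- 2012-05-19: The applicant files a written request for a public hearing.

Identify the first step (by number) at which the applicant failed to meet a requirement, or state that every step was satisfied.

Step 1 — 4 and 18 days from 2012-01-09 (when the application is submitted) are 2012-01-13 and 2012-01-27 respectively; 2012-01-15 falls inside that range.
Step 2 — must wait 40 days from 2012-01-15 (when the application fee is paid), so not before 2012-02-24; 2012-02-19 is 5 days before the earliest permitted date.
No need to go further; step 2 was not satisfied.

Step 2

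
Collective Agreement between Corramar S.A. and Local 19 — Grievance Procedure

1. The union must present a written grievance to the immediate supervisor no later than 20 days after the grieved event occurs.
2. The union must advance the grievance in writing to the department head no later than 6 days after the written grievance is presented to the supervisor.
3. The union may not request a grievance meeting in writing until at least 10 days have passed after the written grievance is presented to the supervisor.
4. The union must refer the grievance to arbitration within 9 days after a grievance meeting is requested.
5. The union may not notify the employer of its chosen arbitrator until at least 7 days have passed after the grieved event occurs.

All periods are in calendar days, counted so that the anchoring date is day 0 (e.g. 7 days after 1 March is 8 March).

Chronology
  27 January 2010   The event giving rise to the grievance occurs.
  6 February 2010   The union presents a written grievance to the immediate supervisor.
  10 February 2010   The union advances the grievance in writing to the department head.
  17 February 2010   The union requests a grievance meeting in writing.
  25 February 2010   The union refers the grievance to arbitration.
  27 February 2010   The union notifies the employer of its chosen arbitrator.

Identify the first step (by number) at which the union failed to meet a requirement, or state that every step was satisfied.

(1) due by 27 January 2010 + 20 days = 16 February 2010; 6 February 2010 is within that limit.
(2) due by 6 February 2010 + 6 days = 12 February 2010; done 10 February 2010 — timely.
(3) permitted from 6 February 2010 + 10 days = 16 February 2010 onward; 17 February 2010 is on or after that date.
(4) due by 17 February 2010 + 9 days = 26 February 2010; done 25 February 2010 — timely.
(5) permitted from 27 January 2010 + 7 days = 3 February 2010 onward; 27 February 2010 is on or after that date.

None — every step was satisfied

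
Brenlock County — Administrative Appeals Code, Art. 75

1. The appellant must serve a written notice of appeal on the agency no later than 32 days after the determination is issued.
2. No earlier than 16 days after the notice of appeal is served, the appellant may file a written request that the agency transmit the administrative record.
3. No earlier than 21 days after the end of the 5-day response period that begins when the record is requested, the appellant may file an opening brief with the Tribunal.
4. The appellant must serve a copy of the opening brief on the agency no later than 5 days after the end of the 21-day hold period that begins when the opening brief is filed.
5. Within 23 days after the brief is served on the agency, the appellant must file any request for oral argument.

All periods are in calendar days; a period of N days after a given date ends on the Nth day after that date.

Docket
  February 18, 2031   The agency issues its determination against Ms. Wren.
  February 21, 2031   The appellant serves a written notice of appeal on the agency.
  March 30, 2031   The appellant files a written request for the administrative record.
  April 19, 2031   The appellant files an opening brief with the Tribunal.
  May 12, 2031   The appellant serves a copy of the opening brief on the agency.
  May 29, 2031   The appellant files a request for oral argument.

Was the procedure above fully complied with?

No

(1) due by February 18, 2031 + 32 days = March 22, 2031; completed February 21, 2031, before the deadline.
(2) permitted from February 21, 2031 + 16 days = March 9, 2031 onward; March 30, 2031 is on or after that date.
(3) permitted from April 4, 2031 + 21 days = April 25, 2031 onward; done April 19, 2031 — 6 days too early.
No need to go further; step 3 was not satisfied.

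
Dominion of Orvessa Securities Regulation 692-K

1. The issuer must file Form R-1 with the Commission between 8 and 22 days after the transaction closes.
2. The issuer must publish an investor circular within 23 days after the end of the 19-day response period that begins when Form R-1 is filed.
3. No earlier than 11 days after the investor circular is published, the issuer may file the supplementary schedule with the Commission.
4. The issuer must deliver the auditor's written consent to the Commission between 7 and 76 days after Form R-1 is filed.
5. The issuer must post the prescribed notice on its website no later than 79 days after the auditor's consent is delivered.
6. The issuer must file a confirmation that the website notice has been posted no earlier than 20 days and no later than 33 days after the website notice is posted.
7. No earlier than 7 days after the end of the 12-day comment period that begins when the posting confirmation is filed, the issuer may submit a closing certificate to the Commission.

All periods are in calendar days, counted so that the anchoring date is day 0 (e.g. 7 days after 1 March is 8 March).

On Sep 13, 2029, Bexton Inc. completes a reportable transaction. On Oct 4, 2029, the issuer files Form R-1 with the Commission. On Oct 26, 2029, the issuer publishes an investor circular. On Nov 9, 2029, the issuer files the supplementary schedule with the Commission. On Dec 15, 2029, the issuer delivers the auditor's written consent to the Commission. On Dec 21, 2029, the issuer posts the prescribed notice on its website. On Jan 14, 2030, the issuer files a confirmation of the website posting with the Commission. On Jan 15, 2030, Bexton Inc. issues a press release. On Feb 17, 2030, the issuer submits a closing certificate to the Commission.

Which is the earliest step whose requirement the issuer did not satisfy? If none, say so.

None — every step was satisfied

Step 1: the window is 8–22 days after Sep 13, 2029 (when the transaction closes), so Sep 21, 2029 through Oct 5, 2029; done Oct 4, 2029, which is between those dates.
Step 2: 23 days after Oct 23, 2029 (end of the 19-day response period, which began when Form R-1 is filed on Oct 4, 2029) is Nov 15, 2029; Oct 26, 2029 is within that limit.
Step 3: the earliest permitted date is 11 days after Oct 26, 2029 (when the investor circular is published), i.e. Nov 6, 2029; done Nov 9, 2029 — permitted.
Step 4: the window is 7–76 days after Oct 4, 2029 (when Form R-1 is filed), so Oct 11, 2029 through Dec 19, 2029; done Dec 15, 2029 — within the window.
Step 5: 79 days after Dec 15, 2029 (when the auditor's consent is delivered) is Mar 4, 2030; done Dec 21, 2029 — timely.
Step 6: the window is 20–33 days after Dec 21, 2029 (when the website notice is posted), so Jan 10, 2030 through Jan 23, 2030; done Jan 14, 2030 — within the window.
Step 7: the earliest permitted date is 7 days after Jan 26, 2030 (end of the 12-day comment period, which began when the posting confirmation is filed on Jan 14, 2030), i.e. Feb 2, 2030; done Feb 17, 2030, after the minimum wait.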